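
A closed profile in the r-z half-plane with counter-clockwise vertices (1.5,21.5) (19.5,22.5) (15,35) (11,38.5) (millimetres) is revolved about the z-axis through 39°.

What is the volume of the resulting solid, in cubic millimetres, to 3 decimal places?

Profile (r,z), 4 vertices: (1.5,21.5) (19.5,22.5) (15,35) (11,38.5)
edge 0: (1.5,21.5)→(19.5,22.5)  cross = 1.5·22.5 − 19.5·21.5 = -385.5000; (r_i+r_j)·cross = 21·-385.5000 = -8095.5000
edge 1: (19.5,22.5)→(15,35)  cross = 19.5·35 − 15·22.5 = 345.0000; (r_i+r_j)·cross = 34.5·345.0000 = 11902.5000
edge 2: (15,35)→(11,38.5)  cross = 15·38.5 − 11·35 = 192.5000; (r_i+r_j)·cross = 26·192.5000 = 5005.0000
edge 3: (11,38.5)→(1.5,21.5)  cross = 11·21.5 − 1.5·38.5 = 178.7500; (r_i+r_j)·cross = 12.5·178.7500 = 2234.3750
Σcross = 330.7500 → A = |Σcross|/2 = 165.3750 mm²
Σ(r_i+r_j)·cross = 11046.3750 → first moment M = |Σ|/6 = 1841.0625
R_c = M/A = 1841.0625/165.3750 = 11.1327 mm
θ = 39° = 0.680678 rad
V = θ·R_c·A = 0.680678·11.1327·165.3750 = 1253.171 mm³

Volume = 1253.171 mm³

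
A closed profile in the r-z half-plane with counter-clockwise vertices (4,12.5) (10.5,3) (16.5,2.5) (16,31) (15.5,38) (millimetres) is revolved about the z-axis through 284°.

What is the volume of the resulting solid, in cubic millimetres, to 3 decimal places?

Profile (r,z), 5 vertices: (4,12.5) (10.5,3) (16.5,2.5) (16,31) (15.5,38)
edge 0: (4,12.5)→(10.5,3)  cross = 4·3 − 10.5·12.5 = -119.2500; (r_i+r_j)·cross = 14.5·-119.2500 = -1729.1250
edge 1: (10.5,3)→(16.5,2.5)  cross = 10.5·2.5 − 16.5·3 = -23.2500; (r_i+r_j)·cross = 27·-23.2500 = -627.7500
edge 2: (16.5,2.5)→(16,31)  cross = 16.5·31 − 16·2.5 = 471.5000; (r_i+r_j)·cross = 32.5·471.5000 = 15323.7500
edge 3: (16,31)→(15.5,38)  cross = 16·38 − 15.5·31 = 127.5000; (r_i+r_j)·cross = 31.5·127.5000 = 4016.2500
edge 4: (15.5,38)→(4,12.5)  cross = 15.5·12.5 − 4·38 = 41.7500; (r_i+r_j)·cross = 19.5·41.7500 = 814.1250
Σcross = 498.2500 → A = |Σcross|/2 = 249.1250 mm²
Σ(r_i+r_j)·cross = 17797.2500 → first moment M = |Σ|/6 = 2966.2083
R_c = M/A = 2966.2083/249.1250 = 11.9065 mm
θ = 284° = 4.956735 rad
V = θ·R_c·A = 4.956735·11.9065·249.1250 = 14702.709 mm³

Volume = 14702.709 mm³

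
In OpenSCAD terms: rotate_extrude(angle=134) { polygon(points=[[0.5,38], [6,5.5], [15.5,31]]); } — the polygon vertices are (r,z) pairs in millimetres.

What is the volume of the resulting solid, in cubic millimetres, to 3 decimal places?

Profile (r,z), 3 vertices: (0.5,38) (6,5.5) (15.5,31)
edge 0: (0.5,38)→(6,5.5)  cross = 0.5·5.5 − 6·38 = -225.2500; (r_i+r_j)·cross = 6.5·-225.2500 = -1464.1250
edge 1: (6,5.5)→(15.5,31)  cross = 6·31 − 15.5·5.5 = 100.7500; (r_i+r_j)·cross = 21.5·100.7500 = 2166.1250
edge 2: (15.5,31)→(0.5,38)  cross = 15.5·38 − 0.5·31 = 573.5000; (r_i+r_j)·cross = 16·573.5000 = 9176.0000
Σcross = 449.0000 → A = |Σcross|/2 = 224.5000 mm²
Σ(r_i+r_j)·cross = 9878.0000 → first moment M = |Σ|/6 = 1646.3333
R_c = M/A = 1646.3333/224.5000 = 7.3333 mm
θ = 134° = 2.338741 rad
V = θ·R_c·A = 2.338741·7.3333·224.5000 = 3850.348 mm³

Volume = 3850.348 mm³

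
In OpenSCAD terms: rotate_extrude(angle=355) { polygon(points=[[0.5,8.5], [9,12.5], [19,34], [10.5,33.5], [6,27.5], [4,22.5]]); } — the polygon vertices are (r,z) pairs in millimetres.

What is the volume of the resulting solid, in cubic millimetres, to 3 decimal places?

Volume = 11664.979 mm³

Profile (r,z), 6 vertices: (0.5,8.5) (9,12.5) (19,34) (10.5,33.5) (6,27.5) (4,22.5)
edge 0: (0.5,8.5)→(9,12.5)  cross = 0.5·12.5 − 9·8.5 = -70.2500; (r_i+r_j)·cross = 9.5·-70.2500 = -667.3750
edge 1: (9,12.5)→(19,34)  cross = 9·34 − 19·12.5 = 68.5000; (r_i+r_j)·cross = 28·68.5000 = 1918.0000
edge 2: (19,34)→(10.5,33.5)  cross = 19·33.5 − 10.5·34 = 279.5000; (r_i+r_j)·cross = 29.5·279.5000 = 8245.2500
edge 3: (10.5,33.5)→(6,27.5)  cross = 10.5·27.5 − 6·33.5 = 87.7500; (r_i+r_j)·cross = 16.5·87.7500 = 1447.8750
edge 4: (6,27.5)→(4,22.5)  cross = 6·22.5 − 4·27.5 = 25.0000; (r_i+r_j)·cross = 10·25.0000 = 250.0000
edge 5: (4,22.5)→(0.5,8.5)  cross = 4·8.5 − 0.5·22.5 = 22.7500; (r_i+r_j)·cross = 4.5·22.7500 = 102.3750
Σcross = 413.2500 → A = |Σcross|/2 = 206.6250 mm²
Σ(r_i+r_j)·cross = 11296.1250 → first moment M = |Σ|/6 = 1882.6875
R_c = M/A = 1882.6875/206.6250 = 9.1116 mm
θ = 355° = 6.195919 rad
V = θ·R_c·A = 6.195919·9.1116·206.6250 = 11664.979 mm³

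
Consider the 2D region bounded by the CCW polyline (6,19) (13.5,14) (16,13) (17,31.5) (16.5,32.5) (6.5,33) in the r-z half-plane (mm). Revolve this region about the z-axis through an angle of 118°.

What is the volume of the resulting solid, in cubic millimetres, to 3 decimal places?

Profile (r,z), 6 vertices: (6,19) (13.5,14) (16,13) (17,31.5) (16.5,32.5) (6.5,33)
edge 0: (6,19)→(13.5,14)  cross = 6·14 − 13.5·19 = -172.5000; (r_i+r_j)·cross = 19.5·-172.5000 = -3363.7500
edge 1: (13.5,14)→(16,13)  cross = 13.5·13 − 16·14 = -48.5000; (r_i+r_j)·cross = 29.5·-48.5000 = -1430.7500
edge 2: (16,13)→(17,31.5)  cross = 16·31.5 − 17·13 = 283.0000; (r_i+r_j)·cross = 33·283.0000 = 9339.0000
edge 3: (17,31.5)→(16.5,32.5)  cross = 17·32.5 − 16.5·31.5 = 32.7500; (r_i+r_j)·cross = 33.5·32.7500 = 1097.1250
edge 4: (16.5,32.5)→(6.5,33)  cross = 16.5·33 − 6.5·32.5 = 333.2500; (r_i+r_j)·cross = 23·333.2500 = 7664.7500
edge 5: (6.5,33)→(6,19)  cross = 6.5·19 − 6·33 = -74.5000; (r_i+r_j)·cross = 12.5·-74.5000 = -931.2500
Σcross = 353.5000 → A = |Σcross|/2 = 176.7500 mm²
Σ(r_i+r_j)·cross = 12375.1250 → first moment M = |Σ|/6 = 2062.5208
R_c = M/A = 2062.5208/176.7500 = 11.6691 mm
θ = 118° = 2.059489 rad
V = θ·R_c·A = 2.059489·11.6691·176.7500 = 4247.738 mm³

Volume = 4247.738 mm³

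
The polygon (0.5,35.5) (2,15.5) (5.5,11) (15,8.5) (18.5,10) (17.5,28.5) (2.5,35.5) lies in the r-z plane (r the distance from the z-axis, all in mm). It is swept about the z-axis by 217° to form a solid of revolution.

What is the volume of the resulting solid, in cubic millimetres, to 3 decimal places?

Volume = 12999.813 mm³

Profile (r,z), 7 vertices: (0.5,35.5) (2,15.5) (5.5,11) (15,8.5) (18.5,10) (17.5,28.5) (2.5,35.5)
edge 0: (0.5,35.5)→(2,15.5)  cross = 0.5·15.5 − 2·35.5 = -63.2500; (r_i+r_j)·cross = 2.5·-63.2500 = -158.1250
edge 1: (2,15.5)→(5.5,11)  cross = 2·11 − 5.5·15.5 = -63.2500; (r_i+r_j)·cross = 7.5·-63.2500 = -474.3750
edge 2: (5.5,11)→(15,8.5)  cross = 5.5·8.5 − 15·11 = -118.2500; (r_i+r_j)·cross = 20.5·-118.2500 = -2424.1250
edge 3: (15,8.5)→(18.5,10)  cross = 15·10 − 18.5·8.5 = -7.2500; (r_i+r_j)·cross = 33.5·-7.2500 = -242.8750
edge 4: (18.5,10)→(17.5,28.5)  cross = 18.5·28.5 − 17.5·10 = 352.2500; (r_i+r_j)·cross = 36·352.2500 = 12681.0000
edge 5: (17.5,28.5)→(2.5,35.5)  cross = 17.5·35.5 − 2.5·28.5 = 550.0000; (r_i+r_j)·cross = 20·550.0000 = 11000.0000
edge 6: (2.5,35.5)→(0.5,35.5)  cross = 2.5·35.5 − 0.5·35.5 = 71.0000; (r_i+r_j)·cross = 3·71.0000 = 213.0000
Σcross = 721.2500 → A = |Σcross|/2 = 360.6250 mm²
Σ(r_i+r_j)·cross = 20594.5000 → first moment M = |Σ|/6 = 3432.4167
R_c = M/A = 3432.4167/360.6250 = 9.5180 mm
θ = 217° = 3.787364 rad
V = θ·R_c·A = 3.787364·9.5180·360.6250 = 12999.813 mm³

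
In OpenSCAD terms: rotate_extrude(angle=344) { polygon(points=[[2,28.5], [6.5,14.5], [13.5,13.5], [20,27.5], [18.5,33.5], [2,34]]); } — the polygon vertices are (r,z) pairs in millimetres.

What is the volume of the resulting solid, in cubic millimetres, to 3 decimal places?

Volume = 17600.403 mm³

Profile (r,z), 6 vertices: (2,28.5) (6.5,14.5) (13.5,13.5) (20,27.5) (18.5,33.5) (2,34)
edge 0: (2,28.5)→(6.5,14.5)  cross = 2·14.5 − 6.5·28.5 = -156.2500; (r_i+r_j)·cross = 8.5·-156.2500 = -1328.1250
edge 1: (6.5,14.5)→(13.5,13.5)  cross = 6.5·13.5 − 13.5·14.5 = -108.0000; (r_i+r_j)·cross = 20·-108.0000 = -2160.0000
edge 2: (13.5,13.5)→(20,27.5)  cross = 13.5·27.5 − 20·13.5 = 101.2500; (r_i+r_j)·cross = 33.5·101.2500 = 3391.8750
edge 3: (20,27.5)→(18.5,33.5)  cross = 20·33.5 − 18.5·27.5 = 161.2500; (r_i+r_j)·cross = 38.5·161.2500 = 6208.1250
edge 4: (18.5,33.5)→(2,34)  cross = 18.5·34 − 2·33.5 = 562.0000; (r_i+r_j)·cross = 20.5·562.0000 = 11521.0000
edge 5: (2,34)→(2,28.5)  cross = 2·28.5 − 2·34 = -11.0000; (r_i+r_j)·cross = 4·-11.0000 = -44.0000
Σcross = 549.2500 → A = |Σcross|/2 = 274.6250 mm²
Σ(r_i+r_j)·cross = 17588.8750 → first moment M = |Σ|/6 = 2931.4792
R_c = M/A = 2931.4792/274.6250 = 10.6745 mm
θ = 344° = 6.003933 rad
V = θ·R_c·A = 6.003933·10.6745·274.6250 = 17600.403 mm³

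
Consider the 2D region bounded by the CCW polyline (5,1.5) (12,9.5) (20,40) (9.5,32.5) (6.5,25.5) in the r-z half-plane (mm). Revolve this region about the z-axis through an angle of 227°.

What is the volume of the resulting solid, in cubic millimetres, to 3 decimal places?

Volume = 11151.668 mm³

Profile (r,z), 5 vertices: (5,1.5) (12,9.5) (20,40) (9.5,32.5) (6.5,25.5)
edge 0: (5,1.5)→(12,9.5)  cross = 5·9.5 − 12·1.5 = 29.5000; (r_i+r_j)·cross = 17·29.5000 = 501.5000
edge 1: (12,9.5)→(20,40)  cross = 12·40 − 20·9.5 = 290.0000; (r_i+r_j)·cross = 32·290.0000 = 9280.0000
edge 2: (20,40)→(9.5,32.5)  cross = 20·32.5 − 9.5·40 = 270.0000; (r_i+r_j)·cross = 29.5·270.0000 = 7965.0000
edge 3: (9.5,32.5)→(6.5,25.5)  cross = 9.5·25.5 − 6.5·32.5 = 31.0000; (r_i+r_j)·cross = 16·31.0000 = 496.0000
edge 4: (6.5,25.5)→(5,1.5)  cross = 6.5·1.5 − 5·25.5 = -117.7500; (r_i+r_j)·cross = 11.5·-117.7500 = -1354.1250
Σcross = 502.7500 → A = |Σcross|/2 = 251.3750 mm²
Σ(r_i+r_j)·cross = 16888.3750 → first moment M = |Σ|/6 = 2814.7292
R_c = M/A = 2814.7292/251.3750 = 11.1973 mm
θ = 227° = 3.961897 rad
V = θ·R_c·A = 3.961897·11.1973·251.3750 = 11151.668 mm³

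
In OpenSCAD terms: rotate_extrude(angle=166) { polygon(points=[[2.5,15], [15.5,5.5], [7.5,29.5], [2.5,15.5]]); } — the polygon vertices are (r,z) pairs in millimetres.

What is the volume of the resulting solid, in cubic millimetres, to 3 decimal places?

Volume = 2921.028 mm³

Profile (r,z), 4 vertices: (2.5,15) (15.5,5.5) (7.5,29.5) (2.5,15.5)
edge 0: (2.5,15)→(15.5,5.5)  cross = 2.5·5.5 − 15.5·15 = -218.7500; (r_i+r_j)·cross = 18·-218.7500 = -3937.5000
edge 1: (15.5,5.5)→(7.5,29.5)  cross = 15.5·29.5 − 7.5·5.5 = 416.0000; (r_i+r_j)·cross = 23·416.0000 = 9568.0000
edge 2: (7.5,29.5)→(2.5,15.5)  cross = 7.5·15.5 − 2.5·29.5 = 42.5000; (r_i+r_j)·cross = 10·42.5000 = 425.0000
edge 3: (2.5,15.5)→(2.5,15)  cross = 2.5·15 − 2.5·15.5 = -1.2500; (r_i+r_j)·cross = 5·-1.2500 = -6.2500
Σcross = 238.5000 → A = |Σcross|/2 = 119.2500 mm²
Σ(r_i+r_j)·cross = 6049.2500 → first moment M = |Σ|/6 = 1008.2083
R_c = M/A = 1008.2083/119.2500 = 8.4546 mm
θ = 166° = 2.897247 rad
V = θ·R_c·A = 2.897247·8.4546·119.2500 = 2921.028 mm³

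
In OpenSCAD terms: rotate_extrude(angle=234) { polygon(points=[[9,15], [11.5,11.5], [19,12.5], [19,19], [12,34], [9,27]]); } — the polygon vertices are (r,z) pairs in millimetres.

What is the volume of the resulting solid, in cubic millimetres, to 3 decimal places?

Profile (r,z), 6 vertices: (9,15) (11.5,11.5) (19,12.5) (19,19) (12,34) (9,27)
edge 0: (9,15)→(11.5,11.5)  cross = 9·11.5 − 11.5·15 = -69.0000; (r_i+r_j)·cross = 20.5·-69.0000 = -1414.5000
edge 1: (11.5,11.5)→(19,12.5)  cross = 11.5·12.5 − 19·11.5 = -74.7500; (r_i+r_j)·cross = 30.5·-74.7500 = -2279.8750
edge 2: (19,12.5)→(19,19)  cross = 19·19 − 19·12.5 = 123.5000; (r_i+r_j)·cross = 38·123.5000 = 4693.0000
edge 3: (19,19)→(12,34)  cross = 19·34 − 12·19 = 418.0000; (r_i+r_j)·cross = 31·418.0000 = 12958.0000
edge 4: (12,34)→(9,27)  cross = 12·27 − 9·34 = 18.0000; (r_i+r_j)·cross = 21·18.0000 = 378.0000
edge 5: (9,27)→(9,15)  cross = 9·15 − 9·27 = -108.0000; (r_i+r_j)·cross = 18·-108.0000 = -1944.0000
Σcross = 307.7500 → A = |Σcross|/2 = 153.8750 mm²
Σ(r_i+r_j)·cross = 12390.6250 → first moment M = |Σ|/6 = 2065.1042
R_c = M/A = 2065.1042/153.8750 = 13.4207 mm
θ = 234° = 4.084070 rad
V = θ·R_c·A = 4.084070·13.4207·153.8750 = 8434.031 mm³

Volume = 8434.031 mm³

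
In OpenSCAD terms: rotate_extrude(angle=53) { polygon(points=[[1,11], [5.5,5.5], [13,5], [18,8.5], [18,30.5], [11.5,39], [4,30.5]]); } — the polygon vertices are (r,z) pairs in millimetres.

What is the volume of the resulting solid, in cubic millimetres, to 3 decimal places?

Volume = 4188.511 mm³

Profile (r,z), 7 vertices: (1,11) (5.5,5.5) (13,5) (18,8.5) (18,30.5) (11.5,39) (4,30.5)
edge 0: (1,11)→(5.5,5.5)  cross = 1·5.5 − 5.5·11 = -55.0000; (r_i+r_j)·cross = 6.5·-55.0000 = -357.5000
edge 1: (5.5,5.5)→(13,5)  cross = 5.5·5 − 13·5.5 = -44.0000; (r_i+r_j)·cross = 18.5·-44.0000 = -814.0000
edge 2: (13,5)→(18,8.5)  cross = 13·8.5 − 18·5 = 20.5000; (r_i+r_j)·cross = 31·20.5000 = 635.5000
edge 3: (18,8.5)→(18,30.5)  cross = 18·30.5 − 18·8.5 = 396.0000; (r_i+r_j)·cross = 36·396.0000 = 14256.0000
edge 4: (18,30.5)→(11.5,39)  cross = 18·39 − 11.5·30.5 = 351.2500; (r_i+r_j)·cross = 29.5·351.2500 = 10361.8750
edge 5: (11.5,39)→(4,30.5)  cross = 11.5·30.5 − 4·39 = 194.7500; (r_i+r_j)·cross = 15.5·194.7500 = 3018.6250
edge 6: (4,30.5)→(1,11)  cross = 4·11 − 1·30.5 = 13.5000; (r_i+r_j)·cross = 5·13.5000 = 67.5000
Σcross = 877.0000 → A = |Σcross|/2 = 438.5000 mm²
Σ(r_i+r_j)·cross = 27168.0000 → first moment M = |Σ|/6 = 4528.0000
R_c = M/A = 4528.0000/438.5000 = 10.3261 mm
θ = 53° = 0.925025 rad
V = θ·R_c·A = 0.925025·10.3261·438.5000 = 4188.511 mm³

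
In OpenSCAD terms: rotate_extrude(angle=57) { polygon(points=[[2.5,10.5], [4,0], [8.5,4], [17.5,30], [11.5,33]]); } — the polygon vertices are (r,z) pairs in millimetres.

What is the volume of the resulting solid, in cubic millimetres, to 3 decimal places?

Profile (r,z), 5 vertices: (2.5,10.5) (4,0) (8.5,4) (17.5,30) (11.5,33)
edge 0: (2.5,10.5)→(4,0)  cross = 2.5·0 − 4·10.5 = -42.0000; (r_i+r_j)·cross = 6.5·-42.0000 = -273.0000
edge 1: (4,0)→(8.5,4)  cross = 4·4 − 8.5·0 = 16.0000; (r_i+r_j)·cross = 12.5·16.0000 = 200.0000
edge 2: (8.5,4)→(17.5,30)  cross = 8.5·30 − 17.5·4 = 185.0000; (r_i+r_j)·cross = 26·185.0000 = 4810.0000
edge 3: (17.5,30)→(11.5,33)  cross = 17.5·33 − 11.5·30 = 232.5000; (r_i+r_j)·cross = 29·232.5000 = 6742.5000
edge 4: (11.5,33)→(2.5,10.5)  cross = 11.5·10.5 − 2.5·33 = 38.2500; (r_i+r_j)·cross = 14·38.2500 = 535.5000
Σcross = 429.7500 → A = |Σcross|/2 = 214.8750 mm²
Σ(r_i+r_j)·cross = 12015.0000 → first moment M = |Σ|/6 = 2002.5000
R_c = M/A = 2002.5000/214.8750 = 9.3194 mm
θ = 57° = 0.994838 rad
V = θ·R_c·A = 0.994838·9.3194·214.8750 = 1992.162 mm³

Volume = 1992.162 mm³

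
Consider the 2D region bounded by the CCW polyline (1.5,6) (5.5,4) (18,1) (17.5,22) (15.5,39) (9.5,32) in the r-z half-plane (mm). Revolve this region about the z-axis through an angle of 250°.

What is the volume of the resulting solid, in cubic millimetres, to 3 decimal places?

Profile (r,z), 6 vertices: (1.5,6) (5.5,4) (18,1) (17.5,22) (15.5,39) (9.5,32)
edge 0: (1.5,6)→(5.5,4)  cross = 1.5·4 − 5.5·6 = -27.0000; (r_i+r_j)·cross = 7·-27.0000 = -189.0000
edge 1: (5.5,4)→(18,1)  cross = 5.5·1 − 18·4 = -66.5000; (r_i+r_j)·cross = 23.5·-66.5000 = -1562.7500
edge 2: (18,1)→(17.5,22)  cross = 18·22 − 17.5·1 = 378.5000; (r_i+r_j)·cross = 35.5·378.5000 = 13436.7500
edge 3: (17.5,22)→(15.5,39)  cross = 17.5·39 − 15.5·22 = 341.5000; (r_i+r_j)·cross = 33·341.5000 = 11269.5000
edge 4: (15.5,39)→(9.5,32)  cross = 15.5·32 − 9.5·39 = 125.5000; (r_i+r_j)·cross = 25·125.5000 = 3137.5000
edge 5: (9.5,32)→(1.5,6)  cross = 9.5·6 − 1.5·32 = 9.0000; (r_i+r_j)·cross = 11·9.0000 = 99.0000
Σcross = 761.0000 → A = |Σcross|/2 = 380.5000 mm²
Σ(r_i+r_j)·cross = 26191.0000 → first moment M = |Σ|/6 = 4365.1667
R_c = M/A = 4365.1667/380.5000 = 11.4722 mm
θ = 250° = 4.363323 rad
V = θ·R_c·A = 4.363323·11.4722·380.5000 = 19046.633 mm³

Volume = 19046.633 mm³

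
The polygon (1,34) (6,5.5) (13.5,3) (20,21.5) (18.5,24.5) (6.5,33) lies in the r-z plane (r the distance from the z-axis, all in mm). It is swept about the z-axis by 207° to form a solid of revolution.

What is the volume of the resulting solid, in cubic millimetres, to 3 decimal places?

Volume = 12927.840 mm³

Profile (r,z), 6 vertices: (1,34) (6,5.5) (13.5,3) (20,21.5) (18.5,24.5) (6.5,33)
edge 0: (1,34)→(6,5.5)  cross = 1·5.5 − 6·34 = -198.5000; (r_i+r_j)·cross = 7·-198.5000 = -1389.5000
edge 1: (6,5.5)→(13.5,3)  cross = 6·3 − 13.5·5.5 = -56.2500; (r_i+r_j)·cross = 19.5·-56.2500 = -1096.8750
edge 2: (13.5,3)→(20,21.5)  cross = 13.5·21.5 − 20·3 = 230.2500; (r_i+r_j)·cross = 33.5·230.2500 = 7713.3750
edge 3: (20,21.5)→(18.5,24.5)  cross = 20·24.5 − 18.5·21.5 = 92.2500; (r_i+r_j)·cross = 38.5·92.2500 = 3551.6250
edge 4: (18.5,24.5)→(6.5,33)  cross = 18.5·33 − 6.5·24.5 = 451.2500; (r_i+r_j)·cross = 25·451.2500 = 11281.2500
edge 5: (6.5,33)→(1,34)  cross = 6.5·34 − 1·33 = 188.0000; (r_i+r_j)·cross = 7.5·188.0000 = 1410.0000
Σcross = 707.0000 → A = |Σcross|/2 = 353.5000 mm²
Σ(r_i+r_j)·cross = 21469.8750 → first moment M = |Σ|/6 = 3578.3125
R_c = M/A = 3578.3125/353.5000 = 10.1225 mm
θ = 207° = 3.612832 rad
V = θ·R_c·A = 3.612832·10.1225·353.5000 = 12927.840 mm³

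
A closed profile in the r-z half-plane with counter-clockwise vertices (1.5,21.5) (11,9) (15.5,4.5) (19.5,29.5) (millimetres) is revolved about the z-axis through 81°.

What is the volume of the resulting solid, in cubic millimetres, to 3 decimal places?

Profile (r,z), 4 vertices: (1.5,21.5) (11,9) (15.5,4.5) (19.5,29.5)
edge 0: (1.5,21.5)→(11,9)  cross = 1.5·9 − 11·21.5 = -223.0000; (r_i+r_j)·cross = 12.5·-223.0000 = -2787.5000
edge 1: (11,9)→(15.5,4.5)  cross = 11·4.5 − 15.5·9 = -90.0000; (r_i+r_j)·cross = 26.5·-90.0000 = -2385.0000
edge 2: (15.5,4.5)→(19.5,29.5)  cross = 15.5·29.5 − 19.5·4.5 = 369.5000; (r_i+r_j)·cross = 35·369.5000 = 12932.5000
edge 3: (19.5,29.5)→(1.5,21.5)  cross = 19.5·21.5 − 1.5·29.5 = 375.0000; (r_i+r_j)·cross = 21·375.0000 = 7875.0000
Σcross = 431.5000 → A = |Σcross|/2 = 215.7500 mm²
Σ(r_i+r_j)·cross = 15635.0000 → first moment M = |Σ|/6 = 2605.8333
R_c = M/A = 2605.8333/215.7500 = 12.0780 mm
θ = 81° = 1.413717 rad
V = θ·R_c·A = 1.413717·12.0780·215.7500 = 3683.910 mm³

Volume = 3683.910 mm³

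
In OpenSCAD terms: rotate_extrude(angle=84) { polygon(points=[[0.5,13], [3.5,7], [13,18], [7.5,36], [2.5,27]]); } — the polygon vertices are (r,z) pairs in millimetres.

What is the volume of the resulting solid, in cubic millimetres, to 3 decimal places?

Profile (r,z), 5 vertices: (0.5,13) (3.5,7) (13,18) (7.5,36) (2.5,27)
edge 0: (0.5,13)→(3.5,7)  cross = 0.5·7 − 3.5·13 = -42.0000; (r_i+r_j)·cross = 4·-42.0000 = -168.0000
edge 1: (3.5,7)→(13,18)  cross = 3.5·18 − 13·7 = -28.0000; (r_i+r_j)·cross = 16.5·-28.0000 = -462.0000
edge 2: (13,18)→(7.5,36)  cross = 13·36 − 7.5·18 = 333.0000; (r_i+r_j)·cross = 20.5·333.0000 = 6826.5000
edge 3: (7.5,36)→(2.5,27)  cross = 7.5·27 − 2.5·36 = 112.5000; (r_i+r_j)·cross = 10·112.5000 = 1125.0000
edge 4: (2.5,27)→(0.5,13)  cross = 2.5·13 − 0.5·27 = 19.0000; (r_i+r_j)·cross = 3·19.0000 = 57.0000
Σcross = 394.5000 → A = |Σcross|/2 = 197.2500 mm²
Σ(r_i+r_j)·cross = 7378.5000 → first moment M = |Σ|/6 = 1229.7500
R_c = M/A = 1229.7500/197.2500 = 6.2345 mm
θ = 84° = 1.466077 rad
V = θ·R_c·A = 1.466077·6.2345·197.2500 = 1802.908 mm³

Volume = 1802.908 mm³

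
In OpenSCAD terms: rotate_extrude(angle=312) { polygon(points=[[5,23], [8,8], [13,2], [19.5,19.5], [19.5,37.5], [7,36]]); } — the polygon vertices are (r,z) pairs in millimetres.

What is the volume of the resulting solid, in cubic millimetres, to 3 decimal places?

Profile (r,z), 6 vertices: (5,23) (8,8) (13,2) (19.5,19.5) (19.5,37.5) (7,36)
edge 0: (5,23)→(8,8)  cross = 5·8 − 8·23 = -144.0000; (r_i+r_j)·cross = 13·-144.0000 = -1872.0000
edge 1: (8,8)→(13,2)  cross = 8·2 − 13·8 = -88.0000; (r_i+r_j)·cross = 21·-88.0000 = -1848.0000
edge 2: (13,2)→(19.5,19.5)  cross = 13·19.5 − 19.5·2 = 214.5000; (r_i+r_j)·cross = 32.5·214.5000 = 6971.2500
edge 3: (19.5,19.5)→(19.5,37.5)  cross = 19.5·37.5 − 19.5·19.5 = 351.0000; (r_i+r_j)·cross = 39·351.0000 = 13689.0000
edge 4: (19.5,37.5)→(7,36)  cross = 19.5·36 − 7·37.5 = 439.5000; (r_i+r_j)·cross = 26.5·439.5000 = 11646.7500
edge 5: (7,36)→(5,23)  cross = 7·23 − 5·36 = -19.0000; (r_i+r_j)·cross = 12·-19.0000 = -228.0000
Σcross = 754.0000 → A = |Σcross|/2 = 377.0000 mm²
Σ(r_i+r_j)·cross = 28359.0000 → first moment M = |Σ|/6 = 4726.5000
R_c = M/A = 4726.5000/377.0000 = 12.5371 mm
θ = 312° = 5.445427 rad
V = θ·R_c·A = 5.445427·12.5371·377.0000 = 25737.812 mm³

Volume = 25737.812 mm³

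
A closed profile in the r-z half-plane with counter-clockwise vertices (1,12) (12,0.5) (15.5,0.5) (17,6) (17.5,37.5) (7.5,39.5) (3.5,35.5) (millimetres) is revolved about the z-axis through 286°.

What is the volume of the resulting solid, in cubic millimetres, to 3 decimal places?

Profile (r,z), 7 vertices: (1,12) (12,0.5) (15.5,0.5) (17,6) (17.5,37.5) (7.5,39.5) (3.5,35.5)
edge 0: (1,12)→(12,0.5)  cross = 1·0.5 − 12·12 = -143.5000; (r_i+r_j)·cross = 13·-143.5000 = -1865.5000
edge 1: (12,0.5)→(15.5,0.5)  cross = 12·0.5 − 15.5·0.5 = -1.7500; (r_i+r_j)·cross = 27.5·-1.7500 = -48.1250
edge 2: (15.5,0.5)→(17,6)  cross = 15.5·6 − 17·0.5 = 84.5000; (r_i+r_j)·cross = 32.5·84.5000 = 2746.2500
edge 3: (17,6)→(17.5,37.5)  cross = 17·37.5 − 17.5·6 = 532.5000; (r_i+r_j)·cross = 34.5·532.5000 = 18371.2500
edge 4: (17.5,37.5)→(7.5,39.5)  cross = 17.5·39.5 − 7.5·37.5 = 410.0000; (r_i+r_j)·cross = 25·410.0000 = 10250.0000
edge 5: (7.5,39.5)→(3.5,35.5)  cross = 7.5·35.5 − 3.5·39.5 = 128.0000; (r_i+r_j)·cross = 11·128.0000 = 1408.0000
edge 6: (3.5,35.5)→(1,12)  cross = 3.5·12 − 1·35.5 = 6.5000; (r_i+r_j)·cross = 4.5·6.5000 = 29.2500
Σcross = 1016.2500 → A = |Σcross|/2 = 508.1250 mm²
Σ(r_i+r_j)·cross = 30891.1250 → first moment M = |Σ|/6 = 5148.5208
R_c = M/A = 5148.5208/508.1250 = 10.1324 mm
θ = 286° = 4.991642 rad
V = θ·R_c·A = 4.991642·10.1324·508.1250 = 25699.571 mm³

Volume = 25699.571 mm³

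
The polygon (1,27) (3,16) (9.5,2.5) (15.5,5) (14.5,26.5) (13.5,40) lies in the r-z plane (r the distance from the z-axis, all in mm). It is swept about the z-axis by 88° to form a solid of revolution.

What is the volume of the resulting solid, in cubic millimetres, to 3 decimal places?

Profile (r,z), 6 vertices: (1,27) (3,16) (9.5,2.5) (15.5,5) (14.5,26.5) (13.5,40)
edge 0: (1,27)→(3,16)  cross = 1·16 − 3·27 = -65.0000; (r_i+r_j)·cross = 4·-65.0000 = -260.0000
edge 1: (3,16)→(9.5,2.5)  cross = 3·2.5 − 9.5·16 = -144.5000; (r_i+r_j)·cross = 12.5·-144.5000 = -1806.2500
edge 2: (9.5,2.5)→(15.5,5)  cross = 9.5·5 − 15.5·2.5 = 8.7500; (r_i+r_j)·cross = 25·8.7500 = 218.7500
edge 3: (15.5,5)→(14.5,26.5)  cross = 15.5·26.5 − 14.5·5 = 338.2500; (r_i+r_j)·cross = 30·338.2500 = 10147.5000
edge 4: (14.5,26.5)→(13.5,40)  cross = 14.5·40 − 13.5·26.5 = 222.2500; (r_i+r_j)·cross = 28·222.2500 = 6223.0000
edge 5: (13.5,40)→(1,27)  cross = 13.5·27 − 1·40 = 324.5000; (r_i+r_j)·cross = 14.5·324.5000 = 4705.2500
Σcross = 684.2500 → A = |Σcross|/2 = 342.1250 mm²
Σ(r_i+r_j)·cross = 19228.2500 → first moment M = |Σ|/6 = 3204.7083
R_c = M/A = 3204.7083/342.1250 = 9.3671 mm
θ = 88° = 1.535890 rad
V = θ·R_c·A = 1.535890·9.3671·342.1250 = 4922.079 mm³

Volume = 4922.079 mm³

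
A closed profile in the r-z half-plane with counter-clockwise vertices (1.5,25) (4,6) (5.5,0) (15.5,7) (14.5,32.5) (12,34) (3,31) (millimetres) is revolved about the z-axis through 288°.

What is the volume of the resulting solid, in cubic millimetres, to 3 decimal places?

Profile (r,z), 7 vertices: (1.5,25) (4,6) (5.5,0) (15.5,7) (14.5,32.5) (12,34) (3,31)
edge 0: (1.5,25)→(4,6)  cross = 1.5·6 − 4·25 = -91.0000; (r_i+r_j)·cross = 5.5·-91.0000 = -500.5000
edge 1: (4,6)→(5.5,0)  cross = 4·0 − 5.5·6 = -33.0000; (r_i+r_j)·cross = 9.5·-33.0000 = -313.5000
edge 2: (5.5,0)→(15.5,7)  cross = 5.5·7 − 15.5·0 = 38.5000; (r_i+r_j)·cross = 21·38.5000 = 808.5000
edge 3: (15.5,7)→(14.5,32.5)  cross = 15.5·32.5 − 14.5·7 = 402.2500; (r_i+r_j)·cross = 30·402.2500 = 12067.5000
edge 4: (14.5,32.5)→(12,34)  cross = 14.5·34 − 12·32.5 = 103.0000; (r_i+r_j)·cross = 26.5·103.0000 = 2729.5000
edge 5: (12,34)→(3,31)  cross = 12·31 − 3·34 = 270.0000; (r_i+r_j)·cross = 15·270.0000 = 4050.0000
edge 6: (3,31)→(1.5,25)  cross = 3·25 − 1.5·31 = 28.5000; (r_i+r_j)·cross = 4.5·28.5000 = 128.2500
Σcross = 718.2500 → A = |Σcross|/2 = 359.1250 mm²
Σ(r_i+r_j)·cross = 18969.7500 → first moment M = |Σ|/6 = 3161.6250
R_c = M/A = 3161.6250/359.1250 = 8.8037 mm
θ = 288° = 5.026548 rad
V = θ·R_c·A = 5.026548·8.8037·359.1250 = 15892.061 mm³

Volume = 15892.061 mm³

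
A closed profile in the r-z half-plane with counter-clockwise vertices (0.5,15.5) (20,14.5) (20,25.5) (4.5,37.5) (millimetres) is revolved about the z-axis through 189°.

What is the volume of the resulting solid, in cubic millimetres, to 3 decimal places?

Profile (r,z), 4 vertices: (0.5,15.5) (20,14.5) (20,25.5) (4.5,37.5)
edge 0: (0.5,15.5)→(20,14.5)  cross = 0.5·14.5 − 20·15.5 = -302.7500; (r_i+r_j)·cross = 20.5·-302.7500 = -6206.3750
edge 1: (20,14.5)→(20,25.5)  cross = 20·25.5 − 20·14.5 = 220.0000; (r_i+r_j)·cross = 40·220.0000 = 8800.0000
edge 2: (20,25.5)→(4.5,37.5)  cross = 20·37.5 − 4.5·25.5 = 635.2500; (r_i+r_j)·cross = 24.5·635.2500 = 15563.6250
edge 3: (4.5,37.5)→(0.5,15.5)  cross = 4.5·15.5 − 0.5·37.5 = 51.0000; (r_i+r_j)·cross = 5·51.0000 = 255.0000
Σcross = 603.5000 → A = |Σcross|/2 = 301.7500 mm²
Σ(r_i+r_j)·cross = 18412.2500 → first moment M = |Σ|/6 = 3068.7083
R_c = M/A = 3068.7083/301.7500 = 10.1697 mm
θ = 189° = 3.298672 rad
V = θ·R_c·A = 3.298672·10.1697·301.7500 = 10122.663 mm³

Volume = 10122.663 mm³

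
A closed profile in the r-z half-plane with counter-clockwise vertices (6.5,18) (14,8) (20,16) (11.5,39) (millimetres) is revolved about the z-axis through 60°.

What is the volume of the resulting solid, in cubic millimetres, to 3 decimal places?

Volume = 2794.796 mm³

Profile (r,z), 4 vertices: (6.5,18) (14,8) (20,16) (11.5,39)
edge 0: (6.5,18)→(14,8)  cross = 6.5·8 − 14·18 = -200.0000; (r_i+r_j)·cross = 20.5·-200.0000 = -4100.0000
edge 1: (14,8)→(20,16)  cross = 14·16 − 20·8 = 64.0000; (r_i+r_j)·cross = 34·64.0000 = 2176.0000
edge 2: (20,16)→(11.5,39)  cross = 20·39 − 11.5·16 = 596.0000; (r_i+r_j)·cross = 31.5·596.0000 = 18774.0000
edge 3: (11.5,39)→(6.5,18)  cross = 11.5·18 − 6.5·39 = -46.5000; (r_i+r_j)·cross = 18·-46.5000 = -837.0000
Σcross = 413.5000 → A = |Σcross|/2 = 206.7500 mm²
Σ(r_i+r_j)·cross = 16013.0000 → first moment M = |Σ|/6 = 2668.8333
R_c = M/A = 2668.8333/206.7500 = 12.9085 mm
θ = 60° = 1.047198 rad
V = θ·R_c·A = 1.047198·12.9085·206.7500 = 2794.796 mm³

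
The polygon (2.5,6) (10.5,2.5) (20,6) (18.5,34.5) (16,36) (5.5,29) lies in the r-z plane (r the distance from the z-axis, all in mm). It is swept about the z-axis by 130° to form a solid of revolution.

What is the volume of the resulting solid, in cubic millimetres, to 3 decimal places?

Profile (r,z), 6 vertices: (2.5,6) (10.5,2.5) (20,6) (18.5,34.5) (16,36) (5.5,29)
edge 0: (2.5,6)→(10.5,2.5)  cross = 2.5·2.5 − 10.5·6 = -56.7500; (r_i+r_j)·cross = 13·-56.7500 = -737.7500
edge 1: (10.5,2.5)→(20,6)  cross = 10.5·6 − 20·2.5 = 13.0000; (r_i+r_j)·cross = 30.5·13.0000 = 396.5000
edge 2: (20,6)→(18.5,34.5)  cross = 20·34.5 − 18.5·6 = 579.0000; (r_i+r_j)·cross = 38.5·579.0000 = 22291.5000
edge 3: (18.5,34.5)→(16,36)  cross = 18.5·36 − 16·34.5 = 114.0000; (r_i+r_j)·cross = 34.5·114.0000 = 3933.0000
edge 4: (16,36)→(5.5,29)  cross = 16·29 − 5.5·36 = 266.0000; (r_i+r_j)·cross = 21.5·266.0000 = 5719.0000
edge 5: (5.5,29)→(2.5,6)  cross = 5.5·6 − 2.5·29 = -39.5000; (r_i+r_j)·cross = 8·-39.5000 = -316.0000
Σcross = 875.7500 → A = |Σcross|/2 = 437.8750 mm²
Σ(r_i+r_j)·cross = 31286.2500 → first moment M = |Σ|/6 = 5214.3750
R_c = M/A = 5214.3750/437.8750 = 11.9084 mm
θ = 130° = 2.268928 rad
V = θ·R_c·A = 2.268928·11.9084·437.8750 = 11831.042 mm³

Volume = 11831.042 mm³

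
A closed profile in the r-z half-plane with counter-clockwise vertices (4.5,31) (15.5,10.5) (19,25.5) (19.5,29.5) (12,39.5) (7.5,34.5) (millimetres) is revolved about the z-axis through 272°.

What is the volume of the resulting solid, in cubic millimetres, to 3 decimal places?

Profile (r,z), 6 vertices: (4.5,31) (15.5,10.5) (19,25.5) (19.5,29.5) (12,39.5) (7.5,34.5)
edge 0: (4.5,31)→(15.5,10.5)  cross = 4.5·10.5 − 15.5·31 = -433.2500; (r_i+r_j)·cross = 20·-433.2500 = -8665.0000
edge 1: (15.5,10.5)→(19,25.5)  cross = 15.5·25.5 − 19·10.5 = 195.7500; (r_i+r_j)·cross = 34.5·195.7500 = 6753.3750
edge 2: (19,25.5)→(19.5,29.5)  cross = 19·29.5 − 19.5·25.5 = 63.2500; (r_i+r_j)·cross = 38.5·63.2500 = 2435.1250
edge 3: (19.5,29.5)→(12,39.5)  cross = 19.5·39.5 − 12·29.5 = 416.2500; (r_i+r_j)·cross = 31.5·416.2500 = 13111.8750
edge 4: (12,39.5)→(7.5,34.5)  cross = 12·34.5 − 7.5·39.5 = 117.7500; (r_i+r_j)·cross = 19.5·117.7500 = 2296.1250
edge 5: (7.5,34.5)→(4.5,31)  cross = 7.5·31 − 4.5·34.5 = 77.2500; (r_i+r_j)·cross = 12·77.2500 = 927.0000
Σcross = 437.0000 → A = |Σcross|/2 = 218.5000 mm²
Σ(r_i+r_j)·cross = 16858.5000 → first moment M = |Σ|/6 = 2809.7500
R_c = M/A = 2809.7500/218.5000 = 12.8593 mm
θ = 272° = 4.747296 rad
V = θ·R_c·A = 4.747296·12.8593·218.5000 = 13338.714 mm³

Volume = 13338.714 mm³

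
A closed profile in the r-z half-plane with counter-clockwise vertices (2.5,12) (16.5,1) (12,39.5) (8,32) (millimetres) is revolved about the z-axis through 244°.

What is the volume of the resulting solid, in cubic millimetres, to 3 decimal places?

Profile (r,z), 4 vertices: (2.5,12) (16.5,1) (12,39.5) (8,32)
edge 0: (2.5,12)→(16.5,1)  cross = 2.5·1 − 16.5·12 = -195.5000; (r_i+r_j)·cross = 19·-195.5000 = -3714.5000
edge 1: (16.5,1)→(12,39.5)  cross = 16.5·39.5 − 12·1 = 639.7500; (r_i+r_j)·cross = 28.5·639.7500 = 18232.8750
edge 2: (12,39.5)→(8,32)  cross = 12·32 − 8·39.5 = 68.0000; (r_i+r_j)·cross = 20·68.0000 = 1360.0000
edge 3: (8,32)→(2.5,12)  cross = 8·12 − 2.5·32 = 16.0000; (r_i+r_j)·cross = 10.5·16.0000 = 168.0000
Σcross = 528.2500 → A = |Σcross|/2 = 264.1250 mm²
Σ(r_i+r_j)·cross = 16046.3750 → first moment M = |Σ|/6 = 2674.3958
R_c = M/A = 2674.3958/264.1250 = 10.1255 mm
θ = 244° = 4.258603 rad
V = θ·R_c·A = 4.258603·10.1255·264.1250 = 11389.191 mm³

Volume = 11389.191 mm³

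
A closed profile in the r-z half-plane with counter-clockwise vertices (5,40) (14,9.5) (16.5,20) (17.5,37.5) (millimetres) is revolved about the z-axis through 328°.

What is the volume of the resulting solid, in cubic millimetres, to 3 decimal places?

Volume = 14016.283 mm³

Profile (r,z), 4 vertices: (5,40) (14,9.5) (16.5,20) (17.5,37.5)
edge 0: (5,40)→(14,9.5)  cross = 5·9.5 − 14·40 = -512.5000; (r_i+r_j)·cross = 19·-512.5000 = -9737.5000
edge 1: (14,9.5)→(16.5,20)  cross = 14·20 − 16.5·9.5 = 123.2500; (r_i+r_j)·cross = 30.5·123.2500 = 3759.1250
edge 2: (16.5,20)→(17.5,37.5)  cross = 16.5·37.5 − 17.5·20 = 268.7500; (r_i+r_j)·cross = 34·268.7500 = 9137.5000
edge 3: (17.5,37.5)→(5,40)  cross = 17.5·40 − 5·37.5 = 512.5000; (r_i+r_j)·cross = 22.5·512.5000 = 11531.2500
Σcross = 392.0000 → A = |Σcross|/2 = 196.0000 mm²
Σ(r_i+r_j)·cross = 14690.3750 → first moment M = |Σ|/6 = 2448.3958
R_c = M/A = 2448.3958/196.0000 = 12.4918 mm
θ = 328° = 5.724680 rad
V = θ·R_c·A = 5.724680·12.4918·196.0000 = 14016.283 mm³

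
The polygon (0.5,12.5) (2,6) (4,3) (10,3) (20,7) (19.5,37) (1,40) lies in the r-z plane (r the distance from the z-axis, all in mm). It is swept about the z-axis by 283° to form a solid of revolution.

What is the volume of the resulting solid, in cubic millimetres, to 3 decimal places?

Profile (r,z), 7 vertices: (0.5,12.5) (2,6) (4,3) (10,3) (20,7) (19.5,37) (1,40)
edge 0: (0.5,12.5)→(2,6)  cross = 0.5·6 − 2·12.5 = -22.0000; (r_i+r_j)·cross = 2.5·-22.0000 = -55.0000
edge 1: (2,6)→(4,3)  cross = 2·3 − 4·6 = -18.0000; (r_i+r_j)·cross = 6·-18.0000 = -108.0000
edge 2: (4,3)→(10,3)  cross = 4·3 − 10·3 = -18.0000; (r_i+r_j)·cross = 14·-18.0000 = -252.0000
edge 3: (10,3)→(20,7)  cross = 10·7 − 20·3 = 10.0000; (r_i+r_j)·cross = 30·10.0000 = 300.0000
edge 4: (20,7)→(19.5,37)  cross = 20·37 − 19.5·7 = 603.5000; (r_i+r_j)·cross = 39.5·603.5000 = 23838.2500
edge 5: (19.5,37)→(1,40)  cross = 19.5·40 − 1·37 = 743.0000; (r_i+r_j)·cross = 20.5·743.0000 = 15231.5000
edge 6: (1,40)→(0.5,12.5)  cross = 1·12.5 − 0.5·40 = -7.5000; (r_i+r_j)·cross = 1.5·-7.5000 = -11.2500
Σcross = 1291.0000 → A = |Σcross|/2 = 645.5000 mm²
Σ(r_i+r_j)·cross = 38943.5000 → first moment M = |Σ|/6 = 6490.5833
R_c = M/A = 6490.5833/645.5000 = 10.0551 mm
θ = 283° = 4.939282 rad
V = θ·R_c·A = 4.939282·10.0551·645.5000 = 32058.820 mm³

Volume = 32058.820 mm³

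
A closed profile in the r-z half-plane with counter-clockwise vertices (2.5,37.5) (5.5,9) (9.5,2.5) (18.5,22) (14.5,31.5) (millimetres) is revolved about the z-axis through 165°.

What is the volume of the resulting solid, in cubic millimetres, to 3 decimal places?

Profile (r,z), 5 vertices: (2.5,37.5) (5.5,9) (9.5,2.5) (18.5,22) (14.5,31.5)
edge 0: (2.5,37.5)→(5.5,9)  cross = 2.5·9 − 5.5·37.5 = -183.7500; (r_i+r_j)·cross = 8·-183.7500 = -1470.0000
edge 1: (5.5,9)→(9.5,2.5)  cross = 5.5·2.5 − 9.5·9 = -71.7500; (r_i+r_j)·cross = 15·-71.7500 = -1076.2500
edge 2: (9.5,2.5)→(18.5,22)  cross = 9.5·22 − 18.5·2.5 = 162.7500; (r_i+r_j)·cross = 28·162.7500 = 4557.0000
edge 3: (18.5,22)→(14.5,31.5)  cross = 18.5·31.5 − 14.5·22 = 263.7500; (r_i+r_j)·cross = 33·263.7500 = 8703.7500
edge 4: (14.5,31.5)→(2.5,37.5)  cross = 14.5·37.5 − 2.5·31.5 = 465.0000; (r_i+r_j)·cross = 17·465.0000 = 7905.0000
Σcross = 636.0000 → A = |Σcross|/2 = 318.0000 mm²
Σ(r_i+r_j)·cross = 18619.5000 → first moment M = |Σ|/6 = 3103.2500
R_c = M/A = 3103.2500/318.0000 = 9.7586 mm
θ = 165° = 2.879793 rad
V = θ·R_c·A = 2.879793·9.7586·318.0000 = 8936.718 mm³

Volume = 8936.718 mm³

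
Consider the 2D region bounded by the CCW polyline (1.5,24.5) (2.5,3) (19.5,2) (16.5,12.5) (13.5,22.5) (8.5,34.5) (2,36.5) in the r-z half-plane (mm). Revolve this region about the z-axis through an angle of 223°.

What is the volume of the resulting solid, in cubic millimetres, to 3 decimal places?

Profile (r,z), 7 vertices: (1.5,24.5) (2.5,3) (19.5,2) (16.5,12.5) (13.5,22.5) (8.5,34.5) (2,36.5)
edge 0: (1.5,24.5)→(2.5,3)  cross = 1.5·3 − 2.5·24.5 = -56.7500; (r_i+r_j)·cross = 4·-56.7500 = -227.0000
edge 1: (2.5,3)→(19.5,2)  cross = 2.5·2 − 19.5·3 = -53.5000; (r_i+r_j)·cross = 22·-53.5000 = -1177.0000
edge 2: (19.5,2)→(16.5,12.5)  cross = 19.5·12.5 − 16.5·2 = 210.7500; (r_i+r_j)·cross = 36·210.7500 = 7587.0000
edge 3: (16.5,12.5)→(13.5,22.5)  cross = 16.5·22.5 − 13.5·12.5 = 202.5000; (r_i+r_j)·cross = 30·202.5000 = 6075.0000
edge 4: (13.5,22.5)→(8.5,34.5)  cross = 13.5·34.5 − 8.5·22.5 = 274.5000; (r_i+r_j)·cross = 22·274.5000 = 6039.0000
edge 5: (8.5,34.5)→(2,36.5)  cross = 8.5·36.5 − 2·34.5 = 241.2500; (r_i+r_j)·cross = 10.5·241.2500 = 2533.1250
edge 6: (2,36.5)→(1.5,24.5)  cross = 2·24.5 − 1.5·36.5 = -5.7500; (r_i+r_j)·cross = 3.5·-5.7500 = -20.1250
Σcross = 813.0000 → A = |Σcross|/2 = 406.5000 mm²
Σ(r_i+r_j)·cross = 20810.0000 → first moment M = |Σ|/6 = 3468.3333
R_c = M/A = 3468.3333/406.5000 = 8.5322 mm
θ = 223° = 3.892084 rad
V = θ·R_c·A = 3.892084·8.5322·406.5000 = 13499.045 mm³

Volume = 13499.045 mm³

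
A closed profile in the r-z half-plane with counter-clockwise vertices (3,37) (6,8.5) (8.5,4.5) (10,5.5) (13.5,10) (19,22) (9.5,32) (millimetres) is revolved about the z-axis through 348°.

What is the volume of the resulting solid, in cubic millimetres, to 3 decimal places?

Profile (r,z), 7 vertices: (3,37) (6,8.5) (8.5,4.5) (10,5.5) (13.5,10) (19,22) (9.5,32)
edge 0: (3,37)→(6,8.5)  cross = 3·8.5 − 6·37 = -196.5000; (r_i+r_j)·cross = 9·-196.5000 = -1768.5000
edge 1: (6,8.5)→(8.5,4.5)  cross = 6·4.5 − 8.5·8.5 = -45.2500; (r_i+r_j)·cross = 14.5·-45.2500 = -656.1250
edge 2: (8.5,4.5)→(10,5.5)  cross = 8.5·5.5 − 10·4.5 = 1.7500; (r_i+r_j)·cross = 18.5·1.7500 = 32.3750
edge 3: (10,5.5)→(13.5,10)  cross = 10·10 − 13.5·5.5 = 25.7500; (r_i+r_j)·cross = 23.5·25.7500 = 605.1250
edge 4: (13.5,10)→(19,22)  cross = 13.5·22 − 19·10 = 107.0000; (r_i+r_j)·cross = 32.5·107.0000 = 3477.5000
edge 5: (19,22)→(9.5,32)  cross = 19·32 − 9.5·22 = 399.0000; (r_i+r_j)·cross = 28.5·399.0000 = 11371.5000
edge 6: (9.5,32)→(3,37)  cross = 9.5·37 − 3·32 = 255.5000; (r_i+r_j)·cross = 12.5·255.5000 = 3193.7500
Σcross = 547.2500 → A = |Σcross|/2 = 273.6250 mm²
Σ(r_i+r_j)·cross = 16255.6250 → first moment M = |Σ|/6 = 2709.2708
R_c = M/A = 2709.2708/273.6250 = 9.9014 mm
θ = 348° = 6.073746 rad
V = θ·R_c·A = 6.073746·9.9014·273.6250 = 16455.422 mm³

Volume = 16455.422 mm³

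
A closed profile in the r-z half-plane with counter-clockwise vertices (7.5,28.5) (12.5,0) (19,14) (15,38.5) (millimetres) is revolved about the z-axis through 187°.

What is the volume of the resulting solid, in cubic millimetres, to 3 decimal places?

Volume = 10466.013 mm³

Profile (r,z), 4 vertices: (7.5,28.5) (12.5,0) (19,14) (15,38.5)
edge 0: (7.5,28.5)→(12.5,0)  cross = 7.5·0 − 12.5·28.5 = -356.2500; (r_i+r_j)·cross = 20·-356.2500 = -7125.0000
edge 1: (12.5,0)→(19,14)  cross = 12.5·14 − 19·0 = 175.0000; (r_i+r_j)·cross = 31.5·175.0000 = 5512.5000
edge 2: (19,14)→(15,38.5)  cross = 19·38.5 − 15·14 = 521.5000; (r_i+r_j)·cross = 34·521.5000 = 17731.0000
edge 3: (15,38.5)→(7.5,28.5)  cross = 15·28.5 − 7.5·38.5 = 138.7500; (r_i+r_j)·cross = 22.5·138.7500 = 3121.8750
Σcross = 479.0000 → A = |Σcross|/2 = 239.5000 mm²
Σ(r_i+r_j)·cross = 19240.3750 → first moment M = |Σ|/6 = 3206.7292
R_c = M/A = 3206.7292/239.5000 = 13.3893 mm
θ = 187° = 3.263766 rad
V = θ·R_c·A = 3.263766·13.3893·239.5000 = 10466.013 mm³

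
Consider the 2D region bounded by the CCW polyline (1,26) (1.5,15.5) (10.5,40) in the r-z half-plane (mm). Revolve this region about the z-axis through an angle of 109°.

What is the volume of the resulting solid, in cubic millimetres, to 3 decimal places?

Volume = 440.011 mm³

Profile (r,z), 3 vertices: (1,26) (1.5,15.5) (10.5,40)
edge 0: (1,26)→(1.5,15.5)  cross = 1·15.5 − 1.5·26 = -23.5000; (r_i+r_j)·cross = 2.5·-23.5000 = -58.7500
edge 1: (1.5,15.5)→(10.5,40)  cross = 1.5·40 − 10.5·15.5 = -102.7500; (r_i+r_j)·cross = 12·-102.7500 = -1233.0000
edge 2: (10.5,40)→(1,26)  cross = 10.5·26 − 1·40 = 233.0000; (r_i+r_j)·cross = 11.5·233.0000 = 2679.5000
Σcross = 106.7500 → A = |Σcross|/2 = 53.3750 mm²
Σ(r_i+r_j)·cross = 1387.7500 → first moment M = |Σ|/6 = 231.2917
R_c = M/A = 231.2917/53.3750 = 4.3333 mm
θ = 109° = 1.902409 rad
V = θ·R_c·A = 1.902409·4.3333·53.3750 = 440.011 mm³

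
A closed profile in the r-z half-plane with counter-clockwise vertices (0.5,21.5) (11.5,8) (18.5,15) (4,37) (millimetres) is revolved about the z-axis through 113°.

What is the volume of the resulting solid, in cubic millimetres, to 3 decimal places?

Volume = 4000.652 mm³

Profile (r,z), 4 vertices: (0.5,21.5) (11.5,8) (18.5,15) (4,37)
edge 0: (0.5,21.5)→(11.5,8)  cross = 0.5·8 − 11.5·21.5 = -243.2500; (r_i+r_j)·cross = 12·-243.2500 = -2919.0000
edge 1: (11.5,8)→(18.5,15)  cross = 11.5·15 − 18.5·8 = 24.5000; (r_i+r_j)·cross = 30·24.5000 = 735.0000
edge 2: (18.5,15)→(4,37)  cross = 18.5·37 − 4·15 = 624.5000; (r_i+r_j)·cross = 22.5·624.5000 = 14051.2500
edge 3: (4,37)→(0.5,21.5)  cross = 4·21.5 − 0.5·37 = 67.5000; (r_i+r_j)·cross = 4.5·67.5000 = 303.7500
Σcross = 473.2500 → A = |Σcross|/2 = 236.6250 mm²
Σ(r_i+r_j)·cross = 12171.0000 → first moment M = |Σ|/6 = 2028.5000
R_c = M/A = 2028.5000/236.6250 = 8.5726 mm
θ = 113° = 1.972222 rad
V = θ·R_c·A = 1.972222·8.5726·236.6250 = 4000.652 mm³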